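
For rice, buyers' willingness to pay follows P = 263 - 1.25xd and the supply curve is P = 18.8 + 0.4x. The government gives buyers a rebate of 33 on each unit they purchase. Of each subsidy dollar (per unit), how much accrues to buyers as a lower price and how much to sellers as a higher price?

Pre-subsidy: 263 - 1.25x = 18.8 + 0.4x gives x* = 148 and P* = 78.
With the rebate, buyers effectively pay Pb = Ps − 33, where Ps is the price sellers receive.
On the curves, Pb = 263 - 1.25x and Ps = 18.8 + 0.4x; the wedge Ps − Pb = 33 gives 18.8 + 0.4x − (263 - 1.25x) = 33, so x' = 168.
Then Pb = 263 − 1.25·168 = 53 and Ps = 18.8 + 0.4·168 = 86.
Buyers' price falls by P* − Pb = 78 − 53 = 25; sellers' price rises by Ps − P* = 86 − 78 = 8.

Buyers gain 25 per unit; sellers gain 8 per unit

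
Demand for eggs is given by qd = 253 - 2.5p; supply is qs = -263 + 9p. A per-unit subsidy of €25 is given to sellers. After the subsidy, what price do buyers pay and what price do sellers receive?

Buyers pay 582/23; sellers receive 1157/23

Pre-subsidy: 253 - 2.5p = -263 + 9p gives p* = 1032/23, q* = 3239/23.
With the subsidy, sellers receive ps = pb + 25 for each unit, where pb is the price buyers pay.
Supply in terms of pb becomes qs = -263 + 9(pb + 25) = -38 + 9pb. Setting this equal to demand: 253 - 2.5pb = -38 + 9pb, so pb = 582/23.
Sellers receive ps = 582/23 + 25 = 1157/23; q' = 253 − 2.5·(582/23) = 4364/23.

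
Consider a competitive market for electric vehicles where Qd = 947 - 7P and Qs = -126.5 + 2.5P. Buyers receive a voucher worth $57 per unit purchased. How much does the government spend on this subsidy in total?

Pre-subsidy: 947 - 7P = -126.5 + 2.5P gives P* = 113, Q* = 156.
With the rebate, buyers effectively pay Pb = Ps − 57, where Ps is the price sellers receive.
Demand in terms of Ps becomes Qd = 947 − 7(Ps − 57) = 1346 - 7Ps. Setting this equal to supply: 1346 - 7Ps = -126.5 + 2.5Ps, so Ps = 155.
Buyers pay Pb = 155 − 57 = 98; Q' = -126.5 + 2.5·155 = 261.
Government outlay = subsidy × quantity = 57 × 261 = 14877.

Government cost = $14877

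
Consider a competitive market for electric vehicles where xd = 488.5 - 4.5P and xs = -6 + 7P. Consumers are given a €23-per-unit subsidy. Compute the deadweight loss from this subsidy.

Pre-subsidy: 488.5 - 4.5P = -6 + 7P gives P* = 43, x* = 295.
With the rebate, buyers effectively pay Pb = Ps − 23, where Ps is the price sellers receive.
Demand in terms of Ps becomes xd = 488.5 − 4.5(Ps − 23) = 592 - 4.5Ps. Setting this equal to supply: 592 - 4.5Ps = -6 + 7Ps, so Ps = 52.
Buyers pay Pb = 52 − 23 = 29; x' = -6 + 7·52 = 358.
The subsidy expands output by 358 − 295 = 63 past the efficient level; on those units the gap between marginal cost and willingness to pay runs from 0 up to 23.
DWL = ½ × 23 × 63 = 724.5.

Deadweight loss = €724.5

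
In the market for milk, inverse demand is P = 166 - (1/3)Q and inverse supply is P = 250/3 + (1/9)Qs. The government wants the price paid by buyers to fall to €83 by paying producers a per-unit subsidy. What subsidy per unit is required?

At a buyer price of 83, quantity demanded is 498 − 3·83 = 249.
Sellers supply 249 only when they receive Ps = 250/3 + (1/9)·249 = 111.
s = Ps − Pb = 111 − 83 = 28.

Required subsidy s = €28 per unit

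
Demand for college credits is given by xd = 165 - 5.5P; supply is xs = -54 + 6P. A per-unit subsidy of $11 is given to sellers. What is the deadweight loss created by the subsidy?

Pre-subsidy: 165 - 5.5P = -54 + 6P gives P* = 438/23, x* = 1386/23.
With the subsidy, sellers receive Ps = Pb + 11 for each unit, where Pb is the price buyers pay.
Supply in terms of Pb becomes xs = -54 + 6(Pb + 11) = 12 + 6Pb. Setting this equal to demand: 165 - 5.5Pb = 12 + 6Pb, so Pb = 306/23.
Sellers receive Ps = 306/23 + 11 = 559/23; x' = 165 − 5.5·(306/23) = 2112/23.
The subsidy expands output by 2112/23 − 1386/23 = 726/23 past the efficient level; on those units the gap between marginal cost and willingness to pay runs from 0 up to 11.
DWL = ½ × 11 × 726/23 = 3993/23.

Deadweight loss = 3993/23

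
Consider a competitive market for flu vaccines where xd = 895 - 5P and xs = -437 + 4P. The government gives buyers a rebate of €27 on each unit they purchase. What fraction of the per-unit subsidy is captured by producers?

Pre-subsidy: 895 - 5P = -437 + 4P gives P* = 148, x* = 155.
With the rebate, buyers effectively pay Pb = Ps − 27, where Ps is the price sellers receive.
Demand in terms of Ps becomes xd = 895 − 5(Ps − 27) = 1030 - 5Ps. Setting this equal to supply: 1030 - 5Ps = -437 + 4Ps, so Ps = 163.
Buyers pay Pb = 163 − 27 = 136; x' = -437 + 4·163 = 215.
Buyers' price falls by P* − Pb = 148 − 136 = 12; sellers' price rises by Ps − P* = 163 − 148 = 15.
So producers capture 15/27 = 5/9 of each unit of subsidy.

Producer share = 5/9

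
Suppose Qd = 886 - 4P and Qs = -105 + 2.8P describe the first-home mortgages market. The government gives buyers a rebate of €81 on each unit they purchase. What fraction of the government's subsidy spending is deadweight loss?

DWL / government spending = 81/530

Pre-subsidy: 886 - 4P = -105 + 2.8P gives P* = 4955/34, Q* = 5152/17.
With the rebate, buyers effectively pay Pb = Ps − 81, where Ps is the price sellers receive.
Demand in terms of Ps becomes Qd = 886 − 4(Ps − 81) = 1210 - 4Ps. Setting this equal to supply: 1210 - 4Ps = -105 + 2.8Ps, so Ps = 6575/34.
Buyers pay Pb = 6575/34 − 81 = 3821/34; Q' = -105 + 2.8·(6575/34) = 7420/17.
ΔCS = ½(5152/17 + 7420/17)(4955/34 − 3821/34) = 3564162/289; ΔPS = ½(5152/17 + 7420/17)(6575/34 − 4955/34) = 5091660/289.
Government spending = 81 × 7420/17 = 601020/17.
DWL = ½ × 81 × (7420/17 − 5152/17) = 91854/17; fraction = (91854/17) / (601020/17) = 81/530.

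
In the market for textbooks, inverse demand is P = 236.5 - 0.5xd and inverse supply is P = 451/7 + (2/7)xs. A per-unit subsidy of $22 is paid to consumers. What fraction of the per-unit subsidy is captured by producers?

Pre-subsidy: 236.5 - 0.5x = 451/7 + (2/7)x gives x* = 219 and P* = 127.
With the rebate, buyers effectively pay Pb = Ps − 22, where Ps is the price sellers receive.
On the curves, Pb = 236.5 - 0.5x and Ps = 451/7 + (2/7)x; the wedge Ps − Pb = 22 gives 451/7 + (2/7)x − (236.5 - 0.5x) = 22, so x' = 247.
Then Pb = 236.5 − 0.5·247 = 113 and Ps = 451/7 + (2/7)·247 = 135.
Buyers' price falls by P* − Pb = 127 − 113 = 14; sellers' price rises by Ps − P* = 135 − 127 = 8.
So producers capture 8/22 = 4/11 of each unit of subsidy.

Producer share = 4/11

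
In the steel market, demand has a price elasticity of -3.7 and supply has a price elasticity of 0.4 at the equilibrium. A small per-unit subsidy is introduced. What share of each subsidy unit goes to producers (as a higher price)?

Producer share = 37/41

For a small subsidy around the equilibrium, the benefit split depends on the relative slopes, which at a point are proportional to the elasticities.
Buyer share = εs/(εs + |εd|) = 0.4/(0.4 + 3.7) = 4/41; seller share = |εd|/(εs + |εd|) = 37/41.
So producers capture 37/41 of the subsidy.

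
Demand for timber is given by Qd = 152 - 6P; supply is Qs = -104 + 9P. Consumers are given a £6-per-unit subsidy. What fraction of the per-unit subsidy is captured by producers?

Producer share = 0.4

Pre-subsidy: 152 - 6P = -104 + 9P gives P* = 256/15, Q* = 49.6.
With the rebate, buyers effectively pay Pb = Ps − 6, where Ps is the price sellers receive.
Demand in terms of Ps becomes Qd = 152 − 6(Ps − 6) = 188 - 6Ps. Setting this equal to supply: 188 - 6Ps = -104 + 9Ps, so Ps = 292/15.
Buyers pay Pb = 292/15 − 6 = 202/15; Q' = -104 + 9·(292/15) = 71.2.
Buyers' price falls by P* − Pb = 256/15 − 202/15 = 3.6; sellers' price rises by Ps − P* = 292/15 − 256/15 = 2.4.
So producers capture 2.4/6 = 0.4 of each unit of subsidy.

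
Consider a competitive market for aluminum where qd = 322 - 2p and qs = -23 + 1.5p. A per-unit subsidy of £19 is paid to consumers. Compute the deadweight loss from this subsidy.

Pre-subsidy: 322 - 2p = -23 + 1.5p gives p* = 690/7, q* = 874/7.
With the rebate, buyers effectively pay pb = ps − 19, where ps is the price sellers receive.
Demand in terms of ps becomes qd = 322 − 2(ps − 19) = 360 - 2ps. Setting this equal to supply: 360 - 2ps = -23 + 1.5ps, so ps = 766/7.
Buyers pay pb = 766/7 − 19 = 633/7; q' = -23 + 1.5·(766/7) = 988/7.
The subsidy expands output by 988/7 − 874/7 = 114/7 past the efficient level; on those units the gap between marginal cost and willingness to pay runs from 0 up to 19.
DWL = ½ × 19 × 114/7 = 1083/7.

Deadweight loss = 1083/7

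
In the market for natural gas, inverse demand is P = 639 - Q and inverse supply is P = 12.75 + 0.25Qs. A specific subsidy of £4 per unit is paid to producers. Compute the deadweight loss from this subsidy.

Deadweight loss = £6.4

Pre-subsidy: 639 - Q = 12.75 + 0.25Q gives Q* = 501 and P* = 138.
With the subsidy, sellers receive Ps = Pb + 4 for each unit, where Pb is the price buyers pay.
On the curves, Pb = 639 - Q and Ps = 12.75 + 0.25Q; the wedge Ps − Pb = 4 gives 12.75 + 0.25Q − (639 - Q) = 4, so Q' = 504.2.
Then Pb = 639 − 1·504.2 = 134.8 and Ps = 12.75 + 0.25·504.2 = 138.8.
The subsidy expands output by 504.2 − 501 = 3.2 past the efficient level; on those units the gap between marginal cost and willingness to pay runs from 0 up to 4.
DWL = ½ × 4 × 3.2 = 6.4.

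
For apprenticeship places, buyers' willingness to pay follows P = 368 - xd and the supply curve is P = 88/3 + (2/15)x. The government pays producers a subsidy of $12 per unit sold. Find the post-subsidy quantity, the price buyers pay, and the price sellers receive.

x' = 5260/17; buyers pay 996/17; sellers receive 1200/17

Pre-subsidy: 368 - x = 88/3 + (2/15)x gives x* = 5080/17 and P* = 1176/17.
With the subsidy, sellers receive Ps = Pb + 12 for each unit, where Pb is the price buyers pay.
On the curves, Pb = 368 - x and Ps = 88/3 + (2/15)x; the wedge Ps − Pb = 12 gives 88/3 + (2/15)x − (368 - x) = 12, so x' = 5260/17.
Then Pb = 368 − 1·(5260/17) = 996/17 and Ps = 88/3 + (2/15)·(5260/17) = 1200/17.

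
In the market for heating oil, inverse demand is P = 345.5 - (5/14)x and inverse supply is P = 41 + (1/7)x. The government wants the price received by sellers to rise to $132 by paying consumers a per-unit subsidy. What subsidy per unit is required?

At a seller price of 132, quantity supplied is -287 + 7·132 = 637.
Buyers absorb 637 only when they pay Pb = 345.5 − (5/14)·637 = 118.
s = Ps − Pb = 132 − 118 = 14.

Required subsidy s = $14 per unit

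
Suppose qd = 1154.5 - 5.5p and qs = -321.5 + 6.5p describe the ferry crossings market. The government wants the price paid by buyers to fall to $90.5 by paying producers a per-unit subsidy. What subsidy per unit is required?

Required subsidy s = $60 per unit

At a buyer price of 90.5, quantity demanded is 1154.5 − 5.5·90.5 = 656.75.
Sellers supply 656.75 only when they receive ps with -321.5 + 6.5·ps = 656.75, i.e. ps = 150.5.
s = ps − pb = 150.5 − 90.5 = 60.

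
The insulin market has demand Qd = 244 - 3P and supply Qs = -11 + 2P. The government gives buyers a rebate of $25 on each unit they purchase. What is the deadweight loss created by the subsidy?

Pre-subsidy: 244 - 3P = -11 + 2P gives P* = 51, Q* = 91.
With the rebate, buyers effectively pay Pb = Ps − 25, where Ps is the price sellers receive.
Demand in terms of Ps becomes Qd = 244 − 3(Ps − 25) = 319 - 3Ps. Setting this equal to supply: 319 - 3Ps = -11 + 2Ps, so Ps = 66.
Buyers pay Pb = 66 − 25 = 41; Q' = -11 + 2·66 = 121.
The subsidy expands output by 121 − 91 = 30 past the efficient level; on those units the gap between marginal cost and willingness to pay runs from 0 up to 25.
DWL = ½ × 25 × 30 = 375.

Deadweight loss = $375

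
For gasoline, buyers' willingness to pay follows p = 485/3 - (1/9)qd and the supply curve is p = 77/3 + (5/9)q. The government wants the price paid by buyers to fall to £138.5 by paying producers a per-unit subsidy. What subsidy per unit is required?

At a buyer price of 138.5, quantity demanded is 1455 − 9·138.5 = 208.5.
Sellers supply 208.5 only when they receive ps = 77/3 + (5/9)·208.5 = 141.5.
s = ps − pb = 141.5 − 138.5 = 3.

Required subsidy s = £3 per unit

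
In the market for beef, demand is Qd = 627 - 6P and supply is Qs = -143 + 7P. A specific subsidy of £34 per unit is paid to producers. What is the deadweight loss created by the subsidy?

Pre-subsidy: 627 - 6P = -143 + 7P gives P* = 770/13, Q* = 3531/13.
With the subsidy, sellers receive Ps = Pb + 34 for each unit, where Pb is the price buyers pay.
Supply in terms of Pb becomes Qs = -143 + 7(Pb + 34) = 95 + 7Pb. Setting this equal to demand: 627 - 6Pb = 95 + 7Pb, so Pb = 532/13.
Sellers receive Ps = 532/13 + 34 = 974/13; Q' = 627 − 6·(532/13) = 4959/13.
The subsidy expands output by 4959/13 − 3531/13 = 1428/13 past the efficient level; on those units the gap between marginal cost and willingness to pay runs from 0 up to 34.
DWL = ½ × 34 × 1428/13 = 24276/13.

Deadweight loss = 24276/13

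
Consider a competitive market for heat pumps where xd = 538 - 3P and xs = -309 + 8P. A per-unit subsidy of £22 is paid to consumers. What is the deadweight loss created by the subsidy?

Pre-subsidy: 538 - 3P = -309 + 8P gives P* = 77, x* = 307.
With the rebate, buyers effectively pay Pb = Ps − 22, where Ps is the price sellers receive.
Demand in terms of Ps becomes xd = 538 − 3(Ps − 22) = 604 - 3Ps. Setting this equal to supply: 604 - 3Ps = -309 + 8Ps, so Ps = 83.
Buyers pay Pb = 83 − 22 = 61; x' = -309 + 8·83 = 355.
The subsidy expands output by 355 − 307 = 48 past the efficient level; on those units the gap between marginal cost and willingness to pay runs from 0 up to 22.
DWL = ½ × 22 × 48 = 528.

Deadweight loss = £528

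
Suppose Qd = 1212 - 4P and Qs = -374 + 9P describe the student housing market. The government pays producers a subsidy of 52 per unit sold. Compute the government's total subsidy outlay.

Government cost = 45136

Pre-subsidy: 1212 - 4P = -374 + 9P gives P* = 122, Q* = 724.
With the subsidy, sellers receive Ps = Pb + 52 for each unit, where Pb is the price buyers pay.
Supply in terms of Pb becomes Qs = -374 + 9(Pb + 52) = 94 + 9Pb. Setting this equal to demand: 1212 - 4Pb = 94 + 9Pb, so Pb = 86.
Sellers receive Ps = 86 + 52 = 138; Q' = 1212 − 4·86 = 868.
Government outlay = subsidy × quantity = 52 × 868 = 45136.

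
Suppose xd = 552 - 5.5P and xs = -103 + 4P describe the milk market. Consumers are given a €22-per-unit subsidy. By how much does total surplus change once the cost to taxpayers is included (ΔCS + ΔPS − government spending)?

Net change in total surplus = -10648/19

Pre-subsidy: 552 - 5.5P = -103 + 4P gives P* = 1310/19, x* = 3283/19.
With the rebate, buyers effectively pay Pb = Ps − 22, where Ps is the price sellers receive.
Demand in terms of Ps becomes xd = 552 − 5.5(Ps − 22) = 673 - 5.5Ps. Setting this equal to supply: 673 - 5.5Ps = -103 + 4Ps, so Ps = 1552/19.
Buyers pay Pb = 1552/19 − 22 = 1134/19; x' = -103 + 4·(1552/19) = 4251/19.
ΔCS = ½(3283/19 + 4251/19)(1310/19 − 1134/19) = 662992/361; ΔPS = ½(3283/19 + 4251/19)(1552/19 − 1310/19) = 911614/361.
Government spending = 22 × 4251/19 = 93522/19.
Net change = 662992/361 + 911614/361 − 93522/19 = -10648/19. The loss equals the DWL triangle ½·22·968/19.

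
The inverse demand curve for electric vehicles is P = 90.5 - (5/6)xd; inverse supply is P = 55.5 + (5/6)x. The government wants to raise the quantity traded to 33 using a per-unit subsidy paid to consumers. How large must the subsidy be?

Required subsidy s = 20 per unit

At x = 33, from the demand curve buyers pay Pb = 90.5 − (5/6)·33 = 63; from the supply curve sellers need Ps = 55.5 + (5/6)·33 = 83.
The subsidy must fill the gap: s = Ps − Pb = 83 − 63 = 20.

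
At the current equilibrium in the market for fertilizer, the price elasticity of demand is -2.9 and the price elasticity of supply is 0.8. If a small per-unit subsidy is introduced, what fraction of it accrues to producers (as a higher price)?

Producer share = 29/37

For a small subsidy around the equilibrium, the benefit split depends on the relative slopes, which at a point are proportional to the elasticities.
Buyer share = εs/(εs + |εd|) = 0.8/(0.8 + 2.9) = 8/37; seller share = |εd|/(εs + |εd|) = 29/37.
So producers capture 29/37 of the subsidy.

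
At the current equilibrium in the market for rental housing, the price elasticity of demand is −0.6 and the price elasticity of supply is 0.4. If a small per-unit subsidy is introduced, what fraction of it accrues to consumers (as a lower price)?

For a small subsidy around the equilibrium, the benefit split depends on the relative slopes, which at a point are proportional to the elasticities.
Buyer share = εs/(εs + |εd|) = 0.4/(0.4 + 0.6) = 0.4; seller share = |εd|/(εs + |εd|) = 0.6.

Consumer share = 0.4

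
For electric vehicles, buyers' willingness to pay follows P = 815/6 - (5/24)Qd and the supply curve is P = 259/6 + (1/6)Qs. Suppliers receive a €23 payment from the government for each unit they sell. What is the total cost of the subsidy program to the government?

Government cost = 63848/9

Pre-subsidy: 815/6 - (5/24)Q = 259/6 + (1/6)Q gives Q* = 2224/9 and P* = 4555/54.
With the subsidy, sellers receive Ps = Pb + 23 for each unit, where Pb is the price buyers pay.
On the curves, Pb = 815/6 - (5/24)Q and Ps = 259/6 + (1/6)Q; the wedge Ps − Pb = 23 gives 259/6 + (1/6)Q − (815/6 - (5/24)Q) = 23, so Q' = 2776/9.
Then Pb = 815/6 − (5/24)·(2776/9) = 3865/54 and Ps = 259/6 + (1/6)·(2776/9) = 5107/54.
Government outlay = subsidy × quantity = 23 × 2776/9 = 63848/9.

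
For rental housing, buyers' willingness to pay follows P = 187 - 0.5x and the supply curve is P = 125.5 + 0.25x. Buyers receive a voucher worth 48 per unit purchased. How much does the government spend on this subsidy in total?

Pre-subsidy: 187 - 0.5x = 125.5 + 0.25x gives x* = 82 and P* = 146.
With the rebate, buyers effectively pay Pb = Ps − 48, where Ps is the price sellers receive.
On the curves, Pb = 187 - 0.5x and Ps = 125.5 + 0.25x; the wedge Ps − Pb = 48 gives 125.5 + 0.25x − (187 - 0.5x) = 48, so x' = 146.
Then Pb = 187 − 0.5·146 = 114 and Ps = 125.5 + 0.25·146 = 162.
Government outlay = subsidy × quantity = 48 × 146 = 7008.

Government cost = 7008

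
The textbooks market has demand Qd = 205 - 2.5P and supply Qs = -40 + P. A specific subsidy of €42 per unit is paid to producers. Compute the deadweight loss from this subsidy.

Deadweight loss = €630

Pre-subsidy: 205 - 2.5P = -40 + P gives P* = 70, Q* = 30.
With the subsidy, sellers receive Ps = Pb + 42 for each unit, where Pb is the price buyers pay.
Supply in terms of Pb becomes Qs = -40 + 1(Pb + 42) = 2 + Pb. Setting this equal to demand: 205 - 2.5Pb = 2 + Pb, so Pb = 58.
Sellers receive Ps = 58 + 42 = 100; Q' = 205 − 2.5·58 = 60.
The subsidy expands output by 60 − 30 = 30 past the efficient level; on those units the gap between marginal cost and willingness to pay runs from 0 up to 42.
DWL = ½ × 42 × 30 = 630.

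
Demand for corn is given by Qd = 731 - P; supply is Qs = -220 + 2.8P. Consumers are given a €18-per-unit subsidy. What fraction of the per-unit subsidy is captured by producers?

Pre-subsidy: 731 - P = -220 + 2.8P gives P* = 4755/19, Q* = 9134/19.
With the rebate, buyers effectively pay Pb = Ps − 18, where Ps is the price sellers receive.
Demand in terms of Ps becomes Qd = 731 − 1(Ps − 18) = 749 - Ps. Setting this equal to supply: 749 - Ps = -220 + 2.8Ps, so Ps = 255.
Buyers pay Pb = 255 − 18 = 237; Q' = -220 + 2.8·255 = 494.
Buyers' price falls by P* − Pb = 4755/19 − 237 = 252/19; sellers' price rises by Ps − P* = 255 − 4755/19 = 90/19.
So producers capture (90/19)/18 = 5/19 of each unit of subsidy.

Producer share = 5/19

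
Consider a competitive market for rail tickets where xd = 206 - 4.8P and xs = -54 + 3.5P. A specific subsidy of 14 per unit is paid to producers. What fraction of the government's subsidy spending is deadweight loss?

DWL / government spending = 588/3485

Pre-subsidy: 206 - 4.8P = -54 + 3.5P gives P* = 2600/83, x* = 4618/83.
With the subsidy, sellers receive Ps = Pb + 14 for each unit, where Pb is the price buyers pay.
Supply in terms of Pb becomes xs = -54 + 3.5(Pb + 14) = -5 + 3.5Pb. Setting this equal to demand: 206 - 4.8Pb = -5 + 3.5Pb, so Pb = 2110/83.
Sellers receive Ps = 2110/83 + 14 = 3272/83; x' = 206 − 4.8·(2110/83) = 6970/83.
ΔCS = ½(4618/83 + 6970/83)(2600/83 − 2110/83) = 2839060/6889; ΔPS = ½(4618/83 + 6970/83)(3272/83 − 2600/83) = 3893568/6889.
Government spending = 14 × 6970/83 = 97580/83.
DWL = ½ × 14 × (6970/83 − 4618/83) = 16464/83; fraction = (16464/83) / (97580/83) = 588/3485.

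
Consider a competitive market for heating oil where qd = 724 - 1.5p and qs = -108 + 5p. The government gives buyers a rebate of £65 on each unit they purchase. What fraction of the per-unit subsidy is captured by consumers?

Pre-subsidy: 724 - 1.5p = -108 + 5p gives p* = 128, q* = 532.
With the rebate, buyers effectively pay pb = ps − 65, where ps is the price sellers receive.
Demand in terms of ps becomes qd = 724 − 1.5(ps − 65) = 821.5 - 1.5ps. Setting this equal to supply: 821.5 - 1.5ps = -108 + 5ps, so ps = 143.
Buyers pay pb = 143 − 65 = 78; q' = -108 + 5·143 = 607.
Buyers' price falls by p* − pb = 128 − 78 = 50; sellers' price rises by ps − p* = 143 − 128 = 15.
So consumers capture 50/65 = 10/13 of each unit of subsidy.

Consumer share = 10/13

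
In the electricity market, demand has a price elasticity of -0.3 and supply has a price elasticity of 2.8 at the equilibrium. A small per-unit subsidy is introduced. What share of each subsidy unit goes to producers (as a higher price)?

For a small subsidy around the equilibrium, the benefit split depends on the relative slopes, which at a point are proportional to the elasticities.
Buyer share = εs/(εs + |εd|) = 2.8/(2.8 + 0.3) = 28/31; seller share = |εd|/(εs + |εd|) = 3/31.
So producers capture 3/31 of the subsidy.

Producer share = 3/31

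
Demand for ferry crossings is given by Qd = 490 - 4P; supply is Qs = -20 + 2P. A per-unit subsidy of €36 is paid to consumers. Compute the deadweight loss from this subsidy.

Deadweight loss = €864

Pre-subsidy: 490 - 4P = -20 + 2P gives P* = 85, Q* = 150.
With the rebate, buyers effectively pay Pb = Ps − 36, where Ps is the price sellers receive.
Demand in terms of Ps becomes Qd = 490 − 4(Ps − 36) = 634 - 4Ps. Setting this equal to supply: 634 - 4Ps = -20 + 2Ps, so Ps = 109.
Buyers pay Pb = 109 − 36 = 73; Q' = -20 + 2·109 = 198.
The subsidy expands output by 198 − 150 = 48 past the efficient level; on those units the gap between marginal cost and willingness to pay runs from 0 up to 36.
DWL = ½ × 36 × 48 = 864.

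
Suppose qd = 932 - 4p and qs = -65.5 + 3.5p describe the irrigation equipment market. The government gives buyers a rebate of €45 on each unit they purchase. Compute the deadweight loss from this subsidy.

Deadweight loss = €1890

Pre-subsidy: 932 - 4p = -65.5 + 3.5p gives p* = 133, q* = 400.
With the rebate, buyers effectively pay pb = ps − 45, where ps is the price sellers receive.
Demand in terms of ps becomes qd = 932 − 4(ps − 45) = 1112 - 4ps. Setting this equal to supply: 1112 - 4ps = -65.5 + 3.5ps, so ps = 157.
Buyers pay pb = 157 − 45 = 112; q' = -65.5 + 3.5·157 = 484.
The subsidy expands output by 484 − 400 = 84 past the efficient level; on those units the gap between marginal cost and willingness to pay runs from 0 up to 45.
DWL = ½ × 45 × 84 = 1890.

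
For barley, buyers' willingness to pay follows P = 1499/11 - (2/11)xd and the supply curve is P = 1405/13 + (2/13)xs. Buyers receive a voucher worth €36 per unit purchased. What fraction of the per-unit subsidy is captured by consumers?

Consumer share = 13/24

Pre-subsidy: 1499/11 - (2/11)x = 1405/13 + (2/13)x gives x* = 84 and P* = 121.
With the rebate, buyers effectively pay Pb = Ps − 36, where Ps is the price sellers receive.
On the curves, Pb = 1499/11 - (2/11)x and Ps = 1405/13 + (2/13)x; the wedge Ps − Pb = 36 gives 1405/13 + (2/13)x − (1499/11 - (2/11)x) = 36, so x' = 191.25.
Then Pb = 1499/11 − (2/11)·191.25 = 101.5 and Ps = 1405/13 + (2/13)·191.25 = 137.5.
Buyers' price falls by P* − Pb = 121 − 101.5 = 19.5; sellers' price rises by Ps − P* = 137.5 − 121 = 16.5.
So consumers capture 19.5/36 = 13/24 of each unit of subsidy.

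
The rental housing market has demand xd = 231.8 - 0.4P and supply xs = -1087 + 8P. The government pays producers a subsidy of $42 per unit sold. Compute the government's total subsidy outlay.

Pre-subsidy: 231.8 - 0.4P = -1087 + 8P gives P* = 157, x* = 169.
With the subsidy, sellers receive Ps = Pb + 42 for each unit, where Pb is the price buyers pay.
Supply in terms of Pb becomes xs = -1087 + 8(Pb + 42) = -751 + 8Pb. Setting this equal to demand: 231.8 - 0.4Pb = -751 + 8Pb, so Pb = 117.
Sellers receive Ps = 117 + 42 = 159; x' = 231.8 − 0.4·117 = 185.
Government outlay = subsidy × quantity = 42 × 185 = 7770.

Government cost = $7770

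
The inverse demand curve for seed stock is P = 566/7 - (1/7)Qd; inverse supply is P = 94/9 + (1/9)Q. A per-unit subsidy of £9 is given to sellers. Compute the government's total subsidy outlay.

Government cost = £2814.1875

Pre-subsidy: 566/7 - (1/7)Q = 94/9 + (1/9)Q gives Q* = 277.25 and P* = 41.25.
With the subsidy, sellers receive Ps = Pb + 9 for each unit, where Pb is the price buyers pay.
On the curves, Pb = 566/7 - (1/7)Q and Ps = 94/9 + (1/9)Q; the wedge Ps − Pb = 9 gives 94/9 + (1/9)Q − (566/7 - (1/7)Q) = 9, so Q' = 312.6875.
Then Pb = 566/7 − (1/7)·312.6875 = 36.1875 and Ps = 94/9 + (1/9)·312.6875 = 45.1875.
Government outlay = subsidy × quantity = 9 × 312.6875 = 2814.1875.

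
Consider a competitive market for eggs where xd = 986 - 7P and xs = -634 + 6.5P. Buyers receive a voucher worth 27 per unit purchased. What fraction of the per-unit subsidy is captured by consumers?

Consumer share = 13/27

Pre-subsidy: 986 - 7P = -634 + 6.5P gives P* = 120, x* = 146.
With the rebate, buyers effectively pay Pb = Ps − 27, where Ps is the price sellers receive.
Demand in terms of Ps becomes xd = 986 − 7(Ps − 27) = 1175 - 7Ps. Setting this equal to supply: 1175 - 7Ps = -634 + 6.5Ps, so Ps = 134.
Buyers pay Pb = 134 − 27 = 107; x' = -634 + 6.5·134 = 237.
Buyers' price falls by P* − Pb = 120 − 107 = 13; sellers' price rises by Ps − P* = 134 − 120 = 14.
So consumers capture 13/27 = 13/27 of each unit of subsidy.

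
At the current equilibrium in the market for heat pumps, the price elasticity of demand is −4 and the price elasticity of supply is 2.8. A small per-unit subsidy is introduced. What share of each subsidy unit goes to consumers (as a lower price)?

Consumer share = 7/17

For a small subsidy around the equilibrium, the benefit split depends on the relative slopes, which at a point are proportional to the elasticities.
Buyer share = εs/(εs + |εd|) = 2.8/(2.8 + 4) = 7/17; seller share = |εd|/(εs + |εd|) = 10/17.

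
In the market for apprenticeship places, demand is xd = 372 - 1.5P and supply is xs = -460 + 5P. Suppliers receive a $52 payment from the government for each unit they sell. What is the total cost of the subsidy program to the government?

Government cost = $12480

Pre-subsidy: 372 - 1.5P = -460 + 5P gives P* = 128, x* = 180.
With the subsidy, sellers receive Ps = Pb + 52 for each unit, where Pb is the price buyers pay.
Supply in terms of Pb becomes xs = -460 + 5(Pb + 52) = -200 + 5Pb. Setting this equal to demand: 372 - 1.5Pb = -200 + 5Pb, so Pb = 88.
Sellers receive Ps = 88 + 52 = 140; x' = 372 − 1.5·88 = 240.
Government outlay = subsidy × quantity = 52 × 240 = 12480.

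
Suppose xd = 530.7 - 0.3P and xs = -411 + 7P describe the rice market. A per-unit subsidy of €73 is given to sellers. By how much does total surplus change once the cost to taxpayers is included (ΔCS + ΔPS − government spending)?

Pre-subsidy: 530.7 - 0.3P = -411 + 7P gives P* = 129, x* = 492.
With the subsidy, sellers receive Ps = Pb + 73 for each unit, where Pb is the price buyers pay.
Supply in terms of Pb becomes xs = -411 + 7(Pb + 73) = 100 + 7Pb. Setting this equal to demand: 530.7 - 0.3Pb = 100 + 7Pb, so Pb = 59.
Sellers receive Ps = 59 + 73 = 132; x' = 530.7 − 0.3·59 = 513.
ΔCS = ½(492 + 513)(129 − 59) = 35175; ΔPS = ½(492 + 513)(132 − 129) = 1507.5.
Government spending = 73 × 513 = 37449.
Net change = 35175 + 1507.5 − 37449 = -766.5. The loss equals the DWL triangle ½·73·21.

Net change in total surplus = -€766.5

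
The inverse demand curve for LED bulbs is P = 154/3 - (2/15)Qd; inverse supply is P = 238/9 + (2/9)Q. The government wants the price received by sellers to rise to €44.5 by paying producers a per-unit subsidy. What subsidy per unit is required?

Required subsidy s = €4 per unit

At a seller price of 44.5, quantity supplied is -119 + 4.5·44.5 = 81.25.
Buyers absorb 81.25 only when they pay Pb = 154/3 − (2/15)·81.25 = 40.5.
s = Ps − Pb = 44.5 − 40.5 = 4.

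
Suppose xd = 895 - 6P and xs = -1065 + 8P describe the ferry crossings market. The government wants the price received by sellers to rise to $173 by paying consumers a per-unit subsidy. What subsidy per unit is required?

At a seller price of 173, quantity supplied is -1065 + 8·173 = 319.
Buyers absorb 319 only when they pay Pb with 895 − 6·Pb = 319, i.e. Pb = 96.
s = Ps − Pb = 173 − 96 = 77.

Required subsidy s = $77 per unit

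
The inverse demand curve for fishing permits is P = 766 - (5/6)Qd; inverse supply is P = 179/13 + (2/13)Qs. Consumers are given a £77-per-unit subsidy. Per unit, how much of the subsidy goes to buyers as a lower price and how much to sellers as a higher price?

Pre-subsidy: 766 - (5/6)Q = 179/13 + (2/13)Q gives Q* = 762 and P* = 131.
With the rebate, buyers effectively pay Pb = Ps − 77, where Ps is the price sellers receive.
On the curves, Pb = 766 - (5/6)Q and Ps = 179/13 + (2/13)Q; the wedge Ps − Pb = 77 gives 179/13 + (2/13)Q − (766 - (5/6)Q) = 77, so Q' = 840.
Then Pb = 766 − (5/6)·840 = 66 and Ps = 179/13 + (2/13)·840 = 143.
Buyers' price falls by P* − Pb = 131 − 66 = 65; sellers' price rises by Ps − P* = 143 − 131 = 12.

Buyers gain £65 per unit; sellers gain £12 per unit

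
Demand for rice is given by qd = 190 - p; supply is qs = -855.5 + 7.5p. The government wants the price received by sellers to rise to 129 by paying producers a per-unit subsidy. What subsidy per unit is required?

At a seller price of 129, quantity supplied is -855.5 + 7.5·129 = 112.
Buyers absorb 112 only when they pay pb with 190 − 1·pb = 112, i.e. pb = 78.
s = ps − pb = 129 − 78 = 51.

Required subsidy s = 51 per unit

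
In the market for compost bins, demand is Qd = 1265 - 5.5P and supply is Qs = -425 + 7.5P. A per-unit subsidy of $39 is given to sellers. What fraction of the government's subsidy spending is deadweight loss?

DWL / government spending = 9/98

Pre-subsidy: 1265 - 5.5P = -425 + 7.5P gives P* = 130, Q* = 550.
With the subsidy, sellers receive Ps = Pb + 39 for each unit, where Pb is the price buyers pay.
Supply in terms of Pb becomes Qs = -425 + 7.5(Pb + 39) = -132.5 + 7.5Pb. Setting this equal to demand: 1265 - 5.5Pb = -132.5 + 7.5Pb, so Pb = 107.5.
Sellers receive Ps = 107.5 + 39 = 146.5; Q' = 1265 − 5.5·107.5 = 673.75.
ΔCS = ½(550 + 673.75)(130 − 107.5) = 13767.1875; ΔPS = ½(550 + 673.75)(146.5 − 130) = 10095.9375.
Government spending = 39 × 673.75 = 26276.25.
DWL = ½ × 39 × (673.75 − 550) = 2413.125; fraction = 2413.125 / 26276.25 = 9/98.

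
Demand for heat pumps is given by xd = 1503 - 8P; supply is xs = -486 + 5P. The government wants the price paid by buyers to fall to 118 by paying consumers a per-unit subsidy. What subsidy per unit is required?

Required subsidy s = 91 per unit

At a buyer price of 118, quantity demanded is 1503 − 8·118 = 559.
Sellers supply 559 only when they receive Ps with -486 + 5·Ps = 559, i.e. Ps = 209.
s = Ps − Pb = 209 − 118 = 91.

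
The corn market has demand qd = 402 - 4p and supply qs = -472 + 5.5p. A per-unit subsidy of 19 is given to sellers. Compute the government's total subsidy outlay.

Government cost = 1482

Pre-subsidy: 402 - 4p = -472 + 5.5p gives p* = 92, q* = 34.
With the subsidy, sellers receive ps = pb + 19 for each unit, where pb is the price buyers pay.
Supply in terms of pb becomes qs = -472 + 5.5(pb + 19) = -367.5 + 5.5pb. Setting this equal to demand: 402 - 4pb = -367.5 + 5.5pb, so pb = 81.
Sellers receive ps = 81 + 19 = 100; q' = 402 − 4·81 = 78.
Government outlay = subsidy × quantity = 19 × 78 = 1482.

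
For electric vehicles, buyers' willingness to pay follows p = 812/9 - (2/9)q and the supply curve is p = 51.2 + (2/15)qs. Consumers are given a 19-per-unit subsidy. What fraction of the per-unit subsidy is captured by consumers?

Consumer share = 0.625

Pre-subsidy: 812/9 - (2/9)q = 51.2 + (2/15)q gives q* = 109.75 and p* = 395/6.
With the rebate, buyers effectively pay pb = ps − 19, where ps is the price sellers receive.
On the curves, pb = 812/9 - (2/9)q and ps = 51.2 + (2/15)q; the wedge ps − pb = 19 gives 51.2 + (2/15)q − (812/9 - (2/9)q) = 19, so q' = 163.1875.
Then pb = 812/9 − (2/9)·163.1875 = 1295/24 and ps = 51.2 + (2/15)·163.1875 = 1751/24.
Buyers' price falls by p* − pb = 395/6 − 1295/24 = 11.875; sellers' price rises by ps − p* = 1751/24 − 395/6 = 7.125.
So consumers capture 11.875/19 = 0.625 of each unit of subsidy.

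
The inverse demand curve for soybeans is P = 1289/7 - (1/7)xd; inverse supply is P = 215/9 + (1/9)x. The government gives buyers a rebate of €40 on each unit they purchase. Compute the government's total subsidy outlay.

Pre-subsidy: 1289/7 - (1/7)x = 215/9 + (1/9)x gives x* = 631 and P* = 94.
With the rebate, buyers effectively pay Pb = Ps − 40, where Ps is the price sellers receive.
On the curves, Pb = 1289/7 - (1/7)x and Ps = 215/9 + (1/9)x; the wedge Ps − Pb = 40 gives 215/9 + (1/9)x − (1289/7 - (1/7)x) = 40, so x' = 788.5.
Then Pb = 1289/7 − (1/7)·788.5 = 71.5 and Ps = 215/9 + (1/9)·788.5 = 111.5.
Government outlay = subsidy × quantity = 40 × 788.5 = 31540.

Government cost = €31540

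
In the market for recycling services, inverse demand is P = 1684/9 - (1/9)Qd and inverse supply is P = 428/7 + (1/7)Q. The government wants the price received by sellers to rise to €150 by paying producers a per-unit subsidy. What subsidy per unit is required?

At a seller price of 150, quantity supplied is -428 + 7·150 = 622.
Buyers absorb 622 only when they pay Pb = 1684/9 − (1/9)·622 = 118.
s = Ps − Pb = 150 − 118 = 32.

Required subsidy s = €32 per unit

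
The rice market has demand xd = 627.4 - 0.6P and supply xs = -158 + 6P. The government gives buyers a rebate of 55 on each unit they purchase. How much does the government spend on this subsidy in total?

Government cost = 32230

Pre-subsidy: 627.4 - 0.6P = -158 + 6P gives P* = 119, x* = 556.
With the rebate, buyers effectively pay Pb = Ps − 55, where Ps is the price sellers receive.
Demand in terms of Ps becomes xd = 627.4 − 0.6(Ps − 55) = 660.4 - 0.6Ps. Setting this equal to supply: 660.4 - 0.6Ps = -158 + 6Ps, so Ps = 124.
Buyers pay Pb = 124 − 55 = 69; x' = -158 + 6·124 = 586.
Government outlay = subsidy × quantity = 55 × 586 = 32230.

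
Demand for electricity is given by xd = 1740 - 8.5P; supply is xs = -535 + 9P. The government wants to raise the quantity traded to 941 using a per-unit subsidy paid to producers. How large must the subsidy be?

At x = 941, invert demand for the buyer price: Pb = (1740 − 941)/8.5 = 94; invert supply for the seller price: Ps = (941 − (-535))/9 = 164.
The subsidy must fill the gap: s = Ps − Pb = 164 − 94 = 70.

Required subsidy s = 70 per unit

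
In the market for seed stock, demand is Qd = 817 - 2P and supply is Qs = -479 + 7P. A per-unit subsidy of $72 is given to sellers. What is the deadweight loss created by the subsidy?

Deadweight loss = $4032

Pre-subsidy: 817 - 2P = -479 + 7P gives P* = 144, Q* = 529.
With the subsidy, sellers receive Ps = Pb + 72 for each unit, where Pb is the price buyers pay.
Supply in terms of Pb becomes Qs = -479 + 7(Pb + 72) = 25 + 7Pb. Setting this equal to demand: 817 - 2Pb = 25 + 7Pb, so Pb = 88.
Sellers receive Ps = 88 + 72 = 160; Q' = 817 − 2·88 = 641.
The subsidy expands output by 641 − 529 = 112 past the efficient level; on those units the gap between marginal cost and willingness to pay runs from 0 up to 72.
DWL = ½ × 72 × 112 = 4032.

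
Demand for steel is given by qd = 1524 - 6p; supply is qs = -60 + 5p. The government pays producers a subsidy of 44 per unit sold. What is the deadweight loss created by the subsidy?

Pre-subsidy: 1524 - 6p = -60 + 5p gives p* = 144, q* = 660.
With the subsidy, sellers receive ps = pb + 44 for each unit, where pb is the price buyers pay.
Supply in terms of pb becomes qs = -60 + 5(pb + 44) = 160 + 5pb. Setting this equal to demand: 1524 - 6pb = 160 + 5pb, so pb = 124.
Sellers receive ps = 124 + 44 = 168; q' = 1524 − 6·124 = 780.
The subsidy expands output by 780 − 660 = 120 past the efficient level; on those units the gap between marginal cost and willingness to pay runs from 0 up to 44.
DWL = ½ × 44 × 120 = 2640.

Deadweight loss = 2640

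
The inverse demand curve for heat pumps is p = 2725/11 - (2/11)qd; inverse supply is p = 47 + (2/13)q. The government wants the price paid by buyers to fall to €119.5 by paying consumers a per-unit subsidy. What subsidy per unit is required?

Required subsidy s = €36 per unit

At a buyer price of 119.5, quantity demanded is 1362.5 − 5.5·119.5 = 705.25.
Sellers supply 705.25 only when they receive ps = 47 + (2/13)·705.25 = 155.5.
s = ps − pb = 155.5 − 119.5 = 36.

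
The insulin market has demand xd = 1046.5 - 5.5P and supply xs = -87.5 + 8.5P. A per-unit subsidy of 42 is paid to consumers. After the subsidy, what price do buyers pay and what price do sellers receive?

Buyers pay 55.5; sellers receive 97.5

Pre-subsidy: 1046.5 - 5.5P = -87.5 + 8.5P gives P* = 81, x* = 601.
With the rebate, buyers effectively pay Pb = Ps − 42, where Ps is the price sellers receive.
Demand in terms of Ps becomes xd = 1046.5 − 5.5(Ps − 42) = 1277.5 - 5.5Ps. Setting this equal to supply: 1277.5 - 5.5Ps = -87.5 + 8.5Ps, so Ps = 97.5.
Buyers pay Pb = 97.5 − 42 = 55.5; x' = -87.5 + 8.5·97.5 = 741.25.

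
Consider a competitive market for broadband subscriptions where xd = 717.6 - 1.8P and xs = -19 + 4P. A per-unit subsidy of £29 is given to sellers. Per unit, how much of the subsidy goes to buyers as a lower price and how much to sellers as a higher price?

Pre-subsidy: 717.6 - 1.8P = -19 + 4P gives P* = 127, x* = 489.
With the subsidy, sellers receive Ps = Pb + 29 for each unit, where Pb is the price buyers pay.
Supply in terms of Pb becomes xs = -19 + 4(Pb + 29) = 97 + 4Pb. Setting this equal to demand: 717.6 - 1.8Pb = 97 + 4Pb, so Pb = 107.
Sellers receive Ps = 107 + 29 = 136; x' = 717.6 − 1.8·107 = 525.
Buyers' price falls by P* − Pb = 127 − 107 = 20; sellers' price rises by Ps − P* = 136 − 127 = 9.

Buyers gain £20 per unit; sellers gain £9 per unit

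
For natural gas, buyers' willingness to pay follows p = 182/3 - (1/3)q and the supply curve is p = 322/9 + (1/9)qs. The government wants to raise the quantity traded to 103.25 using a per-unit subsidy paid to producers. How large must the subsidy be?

Required subsidy s = 21 per unit

At q = 103.25, from the demand curve buyers pay pb = 182/3 − (1/3)·103.25 = 26.25; from the supply curve sellers need ps = 322/9 + (1/9)·103.25 = 47.25.
The subsidy must fill the gap: s = ps − pb = 47.25 − 26.25 = 21.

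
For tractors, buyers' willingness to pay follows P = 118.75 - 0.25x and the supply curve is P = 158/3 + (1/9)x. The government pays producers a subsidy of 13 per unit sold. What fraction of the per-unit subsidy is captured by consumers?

Pre-subsidy: 118.75 - 0.25x = 158/3 + (1/9)x gives x* = 183 and P* = 73.
With the subsidy, sellers receive Ps = Pb + 13 for each unit, where Pb is the price buyers pay.
On the curves, Pb = 118.75 - 0.25x and Ps = 158/3 + (1/9)x; the wedge Ps − Pb = 13 gives 158/3 + (1/9)x − (118.75 - 0.25x) = 13, so x' = 219.
Then Pb = 118.75 − 0.25·219 = 64 and Ps = 158/3 + (1/9)·219 = 77.
Buyers' price falls by P* − Pb = 73 − 64 = 9; sellers' price rises by Ps − P* = 77 − 73 = 4.
So consumers capture 9/13 = 9/13 of each unit of subsidy.

Consumer share = 9/13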